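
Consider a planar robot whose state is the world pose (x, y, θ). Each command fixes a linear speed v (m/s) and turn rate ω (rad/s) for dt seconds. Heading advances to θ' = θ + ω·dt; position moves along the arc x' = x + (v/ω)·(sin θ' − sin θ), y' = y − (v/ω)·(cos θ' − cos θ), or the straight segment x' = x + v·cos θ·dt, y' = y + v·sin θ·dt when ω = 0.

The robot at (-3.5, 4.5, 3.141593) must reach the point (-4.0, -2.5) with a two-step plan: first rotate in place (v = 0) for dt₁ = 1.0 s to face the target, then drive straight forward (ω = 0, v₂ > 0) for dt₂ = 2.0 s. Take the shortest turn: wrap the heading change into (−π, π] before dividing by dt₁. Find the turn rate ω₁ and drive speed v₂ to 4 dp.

ω₁ = 1.4995, v₂ = 3.5089

heading to target = atan2(-2.5−4.5, -4−-3.5) = -1.6421
Δθ = wrap(-1.6421 − 3.1416) = 1.4995; ω₁ = Δθ/dt₁ = 1.4995
distance = √((-4−-3.5)² + (-2.5−4.5)²) = 7.0178; v₂ = distance/dt₂ = 3.5089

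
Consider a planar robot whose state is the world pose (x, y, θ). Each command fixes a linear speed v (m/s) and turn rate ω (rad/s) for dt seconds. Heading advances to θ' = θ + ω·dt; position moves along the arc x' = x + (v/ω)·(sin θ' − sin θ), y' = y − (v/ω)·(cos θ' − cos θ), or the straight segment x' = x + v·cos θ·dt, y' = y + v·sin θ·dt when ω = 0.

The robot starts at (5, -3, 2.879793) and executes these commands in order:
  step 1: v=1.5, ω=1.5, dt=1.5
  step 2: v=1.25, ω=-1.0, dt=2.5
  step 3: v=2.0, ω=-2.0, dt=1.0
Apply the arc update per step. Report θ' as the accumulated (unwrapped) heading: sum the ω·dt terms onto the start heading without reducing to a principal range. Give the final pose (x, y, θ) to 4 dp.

(1.9729, -4.2879, 0.6298)

step 1: θ'=5.1298 (R=1.0000) → pose (3.8270, -4.3713, 5.1298)
step 2: θ'=2.6298 (R=-1.2500) → pose (2.0722, -5.9679, 2.6298)
step 3: θ'=0.6298 (R=-1.0000) → pose (1.9729, -4.2879, 0.6298)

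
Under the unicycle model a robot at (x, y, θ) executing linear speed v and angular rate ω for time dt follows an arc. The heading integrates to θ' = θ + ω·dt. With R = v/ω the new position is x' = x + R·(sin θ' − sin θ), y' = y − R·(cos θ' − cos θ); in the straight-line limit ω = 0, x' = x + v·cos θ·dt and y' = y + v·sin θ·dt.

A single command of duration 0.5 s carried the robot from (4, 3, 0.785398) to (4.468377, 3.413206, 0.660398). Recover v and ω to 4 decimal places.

v = 1.2500, ω = -0.2500

Δθ = 0.660398 − 0.785398 = -0.125000
ω = Δθ/dt = -0.125000/0.5 = -0.2500
R = Δx/(sin θ' − sin θ) = -5.0000
v = R·ω = -5.0000·-0.2500 = 1.2500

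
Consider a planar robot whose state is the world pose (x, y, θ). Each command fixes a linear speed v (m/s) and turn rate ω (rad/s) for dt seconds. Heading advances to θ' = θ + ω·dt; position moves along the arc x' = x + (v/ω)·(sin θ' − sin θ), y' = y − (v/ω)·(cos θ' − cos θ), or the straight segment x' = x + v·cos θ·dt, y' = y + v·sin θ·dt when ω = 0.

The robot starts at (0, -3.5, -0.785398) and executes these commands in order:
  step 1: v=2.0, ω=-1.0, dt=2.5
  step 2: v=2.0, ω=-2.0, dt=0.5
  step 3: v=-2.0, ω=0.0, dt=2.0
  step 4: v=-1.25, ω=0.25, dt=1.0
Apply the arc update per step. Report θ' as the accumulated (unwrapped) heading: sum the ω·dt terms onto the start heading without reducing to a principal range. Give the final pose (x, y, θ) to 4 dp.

step 1: θ'=-3.2854 (R=-2.0000) → pose (-1.7008, -6.8936, -3.2854)
step 2: θ'=-4.2854 (R=-1.0000) → pose (-2.4677, -6.3180, -4.2854)
step 3: θ'=-4.2854 (straight) → pose (-0.8112, -9.9589, -4.2854)
step 4: θ'=-4.0354 (R=-5.0000) → pose (-0.1574, -11.0205, -4.0354)

(-0.1574, -11.0205, -4.0354)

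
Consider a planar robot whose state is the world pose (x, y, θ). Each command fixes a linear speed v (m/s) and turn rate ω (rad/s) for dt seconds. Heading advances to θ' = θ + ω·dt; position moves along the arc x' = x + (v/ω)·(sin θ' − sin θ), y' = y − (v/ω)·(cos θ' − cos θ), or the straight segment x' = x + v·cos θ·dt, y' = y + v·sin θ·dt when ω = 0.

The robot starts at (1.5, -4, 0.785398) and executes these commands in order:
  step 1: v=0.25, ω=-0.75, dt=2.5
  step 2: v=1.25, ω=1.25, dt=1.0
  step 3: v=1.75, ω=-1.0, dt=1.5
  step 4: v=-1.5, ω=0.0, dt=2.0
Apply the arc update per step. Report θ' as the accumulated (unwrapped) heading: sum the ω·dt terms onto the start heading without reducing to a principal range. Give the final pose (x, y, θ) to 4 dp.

step 1: θ'=-1.0896 (R=-0.3333) → pose (2.0312, -4.0814, -1.0896)
step 2: θ'=0.1604 (R=1.0000) → pose (3.0773, -4.6057, 0.1604)
step 3: θ'=-1.3396 (R=-1.7500) → pose (5.0603, -5.9323, -1.3396)
step 4: θ'=-1.3396 (straight) → pose (4.3728, -3.0121, -1.3396)

(4.3728, -3.0121, -1.3396)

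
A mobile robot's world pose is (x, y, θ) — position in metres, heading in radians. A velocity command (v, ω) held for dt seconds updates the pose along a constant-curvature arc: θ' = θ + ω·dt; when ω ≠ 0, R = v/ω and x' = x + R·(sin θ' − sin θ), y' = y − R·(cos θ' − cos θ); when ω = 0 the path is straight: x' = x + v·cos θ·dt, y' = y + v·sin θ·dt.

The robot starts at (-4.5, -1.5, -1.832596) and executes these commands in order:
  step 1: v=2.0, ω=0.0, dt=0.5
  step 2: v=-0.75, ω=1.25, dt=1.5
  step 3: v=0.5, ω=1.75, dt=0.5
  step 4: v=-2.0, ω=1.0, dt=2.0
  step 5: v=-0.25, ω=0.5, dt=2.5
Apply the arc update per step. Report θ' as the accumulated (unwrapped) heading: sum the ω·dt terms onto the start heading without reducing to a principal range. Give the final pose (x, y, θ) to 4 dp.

(-3.4669, -4.5368, 4.1674)

step 1: θ'=-1.8326 (straight) → pose (-4.7588, -2.4659, -1.8326)
step 2: θ'=0.0424 (R=-0.6000) → pose (-5.3638, -1.7112, 0.0424)
step 3: θ'=0.9174 (R=0.2857) → pose (-5.1491, -1.5994, 0.9174)
step 4: θ'=2.9174 (R=-2.0000) → pose (-4.0056, -4.7651, 2.9174)
step 5: θ'=4.1674 (R=-0.5000) → pose (-3.4669, -4.5368, 4.1674)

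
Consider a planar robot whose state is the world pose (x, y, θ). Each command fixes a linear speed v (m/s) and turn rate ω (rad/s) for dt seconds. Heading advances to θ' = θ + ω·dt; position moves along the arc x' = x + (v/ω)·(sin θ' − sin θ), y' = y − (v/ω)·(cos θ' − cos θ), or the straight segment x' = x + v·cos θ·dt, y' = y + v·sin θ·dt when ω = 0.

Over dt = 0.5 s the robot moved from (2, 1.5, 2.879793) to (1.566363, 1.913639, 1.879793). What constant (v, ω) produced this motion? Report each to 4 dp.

v = 1.2500, ω = -2.0000

Δθ = 1.879793 − 2.879793 = -1.000000
ω = Δθ/dt = -1.000000/0.5 = -2.0000
R = Δx/(sin θ' − sin θ) = -0.6250
v = R·ω = -0.6250·-2.0000 = 1.2500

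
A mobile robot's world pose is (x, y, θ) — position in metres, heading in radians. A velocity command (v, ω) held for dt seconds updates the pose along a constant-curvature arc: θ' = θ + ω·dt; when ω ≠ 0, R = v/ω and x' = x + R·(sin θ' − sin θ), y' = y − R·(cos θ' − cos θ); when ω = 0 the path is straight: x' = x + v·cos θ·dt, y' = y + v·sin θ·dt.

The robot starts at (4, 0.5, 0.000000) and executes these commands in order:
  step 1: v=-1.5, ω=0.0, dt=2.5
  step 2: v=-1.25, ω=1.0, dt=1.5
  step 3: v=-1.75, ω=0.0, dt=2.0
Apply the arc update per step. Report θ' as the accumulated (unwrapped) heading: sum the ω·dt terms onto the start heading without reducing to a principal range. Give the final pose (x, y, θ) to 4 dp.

step 1: θ'=0.0000 (straight) → pose (0.2500, 0.5000, 0.0000)
step 2: θ'=1.5000 (R=-1.2500) → pose (-0.9969, -0.6616, 1.5000)
step 3: θ'=1.5000 (straight) → pose (-1.2444, -4.1528, 1.5000)

(-1.2444, -4.1528, 1.5000)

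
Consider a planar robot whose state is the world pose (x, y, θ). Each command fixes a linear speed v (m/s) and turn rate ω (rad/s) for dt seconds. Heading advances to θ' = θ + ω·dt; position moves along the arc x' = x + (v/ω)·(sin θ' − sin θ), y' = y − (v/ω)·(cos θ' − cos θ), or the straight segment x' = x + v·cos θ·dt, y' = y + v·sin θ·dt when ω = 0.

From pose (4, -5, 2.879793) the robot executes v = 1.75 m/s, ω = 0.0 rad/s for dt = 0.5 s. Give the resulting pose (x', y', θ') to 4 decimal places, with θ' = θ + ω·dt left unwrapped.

θ' = 2.8798 + 0.0·0.5 = 2.8798
ω = 0 → straight: x' = 4 + 1.75·cos(2.8798)·0.5 = 3.1548
y' = -5 + 1.75·sin(2.8798)·0.5 = -4.7735

(3.1548, -4.7735, 2.8798)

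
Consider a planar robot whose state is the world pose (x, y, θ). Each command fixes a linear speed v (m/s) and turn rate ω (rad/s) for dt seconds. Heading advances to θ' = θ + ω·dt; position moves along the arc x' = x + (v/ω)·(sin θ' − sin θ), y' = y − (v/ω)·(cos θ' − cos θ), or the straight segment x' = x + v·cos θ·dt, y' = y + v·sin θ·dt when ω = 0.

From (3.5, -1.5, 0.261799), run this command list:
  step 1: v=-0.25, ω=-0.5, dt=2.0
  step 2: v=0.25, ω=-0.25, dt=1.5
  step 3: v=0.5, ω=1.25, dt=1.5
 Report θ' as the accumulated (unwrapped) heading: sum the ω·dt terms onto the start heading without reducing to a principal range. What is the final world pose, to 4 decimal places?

step 1: θ'=-0.7382 (R=0.5000) → pose (3.0341, -1.3869, -0.7382)
step 2: θ'=-1.1132 (R=-1.0000) → pose (3.2583, -1.6848, -1.1132)
step 3: θ'=0.7618 (R=0.4000) → pose (3.8932, -1.7975, 0.7618)

(3.8932, -1.7975, 0.7618)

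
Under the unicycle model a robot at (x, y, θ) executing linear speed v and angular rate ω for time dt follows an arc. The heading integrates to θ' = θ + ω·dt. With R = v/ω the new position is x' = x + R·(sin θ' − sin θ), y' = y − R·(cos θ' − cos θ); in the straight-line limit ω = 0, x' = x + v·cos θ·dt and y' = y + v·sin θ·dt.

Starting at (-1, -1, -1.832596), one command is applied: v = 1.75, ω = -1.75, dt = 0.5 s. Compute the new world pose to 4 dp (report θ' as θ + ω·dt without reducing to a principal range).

θ' = -1.8326 + -1.75·0.5 = -2.7076
R = v/ω = 1.75/-1.75 = -1.0000
x' = -1 + -1.0000·(sin -2.7076 − sin -1.8326) = -1.5454
y' = -1 − -1.0000·(cos -2.7076 − cos -1.8326) = -1.6485

(-1.5454, -1.6485, -2.7076)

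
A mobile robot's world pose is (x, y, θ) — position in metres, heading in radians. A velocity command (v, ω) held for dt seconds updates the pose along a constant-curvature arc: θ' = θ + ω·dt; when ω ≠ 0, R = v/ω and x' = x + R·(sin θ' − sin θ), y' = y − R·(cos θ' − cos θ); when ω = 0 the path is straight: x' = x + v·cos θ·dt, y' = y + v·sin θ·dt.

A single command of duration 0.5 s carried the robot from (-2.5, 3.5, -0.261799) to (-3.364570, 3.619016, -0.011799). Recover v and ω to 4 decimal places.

v = -1.7500, ω = 0.5000

Δθ = -0.011799 − -0.261799 = 0.250000
ω = Δθ/dt = 0.250000/0.5 = 0.5000
R = Δx/(sin θ' − sin θ) = -3.5000
v = R·ω = -3.5000·0.5000 = -1.7500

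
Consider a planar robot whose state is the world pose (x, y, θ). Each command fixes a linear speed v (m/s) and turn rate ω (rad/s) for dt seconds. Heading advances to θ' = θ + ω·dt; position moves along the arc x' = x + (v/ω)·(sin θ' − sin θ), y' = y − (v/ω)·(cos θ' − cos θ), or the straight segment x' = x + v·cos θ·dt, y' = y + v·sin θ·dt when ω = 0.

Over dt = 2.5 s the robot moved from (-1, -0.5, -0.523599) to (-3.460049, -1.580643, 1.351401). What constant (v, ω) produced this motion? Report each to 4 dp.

v = -1.2500, ω = 0.7500

Δθ = 1.351401 − -0.523599 = 1.875000
ω = Δθ/dt = 1.875000/2.5 = 0.7500
R = Δx/(sin θ' − sin θ) = -1.6667
v = R·ω = -1.6667·0.7500 = -1.2500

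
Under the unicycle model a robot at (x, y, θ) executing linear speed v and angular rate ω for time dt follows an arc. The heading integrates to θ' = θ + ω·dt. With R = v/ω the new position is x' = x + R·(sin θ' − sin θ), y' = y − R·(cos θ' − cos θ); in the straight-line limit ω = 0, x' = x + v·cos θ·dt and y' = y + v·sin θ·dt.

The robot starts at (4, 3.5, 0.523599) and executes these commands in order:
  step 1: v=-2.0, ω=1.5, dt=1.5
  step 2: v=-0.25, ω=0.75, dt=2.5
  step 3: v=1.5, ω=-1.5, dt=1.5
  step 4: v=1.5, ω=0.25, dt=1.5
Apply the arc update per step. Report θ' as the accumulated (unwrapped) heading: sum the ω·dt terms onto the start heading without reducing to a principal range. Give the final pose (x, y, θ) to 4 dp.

step 1: θ'=2.7736 (R=-1.3333) → pose (4.1870, 1.1012, 2.7736)
step 2: θ'=4.6486 (R=-0.3333) → pose (4.6396, 1.3910, 4.6486)
step 3: θ'=2.3986 (R=-1.0000) → pose (2.9651, 0.7183, 2.3986)
step 4: θ'=2.7736 (R=6.0000) → pose (1.0646, 1.8979, 2.7736)

(1.0646, 1.8979, 2.7736)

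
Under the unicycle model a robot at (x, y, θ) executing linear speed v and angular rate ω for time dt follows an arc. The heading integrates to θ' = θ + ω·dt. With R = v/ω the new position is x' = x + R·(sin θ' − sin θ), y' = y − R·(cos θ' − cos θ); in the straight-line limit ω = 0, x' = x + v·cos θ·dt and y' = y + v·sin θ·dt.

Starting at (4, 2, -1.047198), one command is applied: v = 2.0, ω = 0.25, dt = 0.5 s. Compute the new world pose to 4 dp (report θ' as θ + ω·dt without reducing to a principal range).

(4.5528, 1.1674, -0.9222)

θ' = -1.0472 + 0.25·0.5 = -0.9222
R = v/ω = 2.0/0.25 = 8.0000
x' = 4 + 8.0000·(sin -0.9222 − sin -1.0472) = 4.5528
y' = 2 − 8.0000·(cos -0.9222 − cos -1.0472) = 1.1674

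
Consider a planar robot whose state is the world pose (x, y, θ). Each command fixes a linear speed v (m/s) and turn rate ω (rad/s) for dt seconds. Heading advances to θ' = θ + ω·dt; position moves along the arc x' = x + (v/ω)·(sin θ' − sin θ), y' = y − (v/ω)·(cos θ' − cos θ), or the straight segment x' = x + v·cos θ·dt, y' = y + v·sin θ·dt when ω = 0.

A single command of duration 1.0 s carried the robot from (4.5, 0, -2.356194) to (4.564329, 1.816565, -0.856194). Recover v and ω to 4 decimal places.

v = -2.0000, ω = 1.5000

Δθ = -0.856194 − -2.356194 = 1.500000
ω = Δθ/dt = 1.500000/1.0 = 1.5000
R = −Δy/(cos θ' − cos θ) = -1.3333
v = R·ω = -1.3333·1.5000 = -2.0000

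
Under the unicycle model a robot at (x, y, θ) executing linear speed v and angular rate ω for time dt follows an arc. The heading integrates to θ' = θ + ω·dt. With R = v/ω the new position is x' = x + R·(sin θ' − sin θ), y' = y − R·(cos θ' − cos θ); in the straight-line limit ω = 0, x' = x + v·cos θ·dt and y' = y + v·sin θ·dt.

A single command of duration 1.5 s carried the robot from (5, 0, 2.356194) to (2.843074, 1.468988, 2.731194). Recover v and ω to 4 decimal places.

Δθ = 2.731194 − 2.356194 = 0.375000
ω = Δθ/dt = 0.375000/1.5 = 0.2500
R = Δx/(sin θ' − sin θ) = 7.0000
v = R·ω = 7.0000·0.2500 = 1.7500

v = 1.7500, ω = 0.2500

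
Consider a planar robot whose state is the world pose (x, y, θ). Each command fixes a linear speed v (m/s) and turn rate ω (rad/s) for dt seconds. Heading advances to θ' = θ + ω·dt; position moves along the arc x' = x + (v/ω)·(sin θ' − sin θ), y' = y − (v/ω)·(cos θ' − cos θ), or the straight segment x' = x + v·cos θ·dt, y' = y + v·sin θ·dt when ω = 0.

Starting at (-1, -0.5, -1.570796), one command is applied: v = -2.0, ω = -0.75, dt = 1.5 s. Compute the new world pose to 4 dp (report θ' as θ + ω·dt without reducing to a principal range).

θ' = -1.5708 + -0.75·1.5 = -2.6958
R = v/ω = -2.0/-0.75 = 2.6667
x' = -1 + 2.6667·(sin -2.6958 − sin -1.5708) = 0.5169
y' = -0.5 − 2.6667·(cos -2.6958 − cos -1.5708) = 1.9060

(0.5169, 1.9060, -2.6958)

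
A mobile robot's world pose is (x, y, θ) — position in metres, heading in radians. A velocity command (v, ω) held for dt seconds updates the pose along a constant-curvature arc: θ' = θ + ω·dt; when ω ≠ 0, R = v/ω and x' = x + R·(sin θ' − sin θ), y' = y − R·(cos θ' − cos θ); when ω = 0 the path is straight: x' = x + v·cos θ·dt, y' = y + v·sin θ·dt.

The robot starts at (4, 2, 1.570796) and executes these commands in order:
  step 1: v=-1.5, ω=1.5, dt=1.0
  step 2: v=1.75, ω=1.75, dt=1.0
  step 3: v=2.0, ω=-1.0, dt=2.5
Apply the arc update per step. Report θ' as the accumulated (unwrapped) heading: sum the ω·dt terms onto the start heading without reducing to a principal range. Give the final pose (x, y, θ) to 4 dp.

step 1: θ'=3.0708 (R=-1.0000) → pose (4.9293, 1.0025, 3.0708)
step 2: θ'=4.8208 (R=1.0000) → pose (3.8644, -0.1032, 4.8208)
step 3: θ'=2.3208 (R=-2.0000) → pose (0.4128, -1.6829, 2.3208)

(0.4128, -1.6829, 2.3208)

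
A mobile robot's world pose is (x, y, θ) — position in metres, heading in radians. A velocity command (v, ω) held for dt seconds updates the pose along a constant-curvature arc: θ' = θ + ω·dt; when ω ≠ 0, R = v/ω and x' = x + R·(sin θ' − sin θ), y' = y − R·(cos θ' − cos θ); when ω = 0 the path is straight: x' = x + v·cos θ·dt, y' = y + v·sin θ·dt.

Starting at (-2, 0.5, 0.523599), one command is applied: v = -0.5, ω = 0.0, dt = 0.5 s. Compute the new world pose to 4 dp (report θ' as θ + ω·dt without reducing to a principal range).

(-2.2165, 0.3750, 0.5236)

θ' = 0.5236 + 0.0·0.5 = 0.5236
ω = 0 → straight: x' = -2 + -0.5·cos(0.5236)·0.5 = -2.2165
y' = 0.5 + -0.5·sin(0.5236)·0.5 = 0.3750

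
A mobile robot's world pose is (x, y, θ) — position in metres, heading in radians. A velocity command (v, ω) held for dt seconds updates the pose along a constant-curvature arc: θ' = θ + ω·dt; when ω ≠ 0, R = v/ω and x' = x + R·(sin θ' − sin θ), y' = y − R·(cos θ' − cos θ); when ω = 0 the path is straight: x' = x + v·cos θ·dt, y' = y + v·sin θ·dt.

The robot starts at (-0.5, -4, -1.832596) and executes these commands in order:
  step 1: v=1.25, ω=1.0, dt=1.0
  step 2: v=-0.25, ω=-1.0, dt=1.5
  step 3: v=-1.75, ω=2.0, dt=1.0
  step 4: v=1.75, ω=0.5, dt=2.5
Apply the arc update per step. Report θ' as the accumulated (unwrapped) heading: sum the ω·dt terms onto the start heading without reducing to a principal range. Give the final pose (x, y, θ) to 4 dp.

step 1: θ'=-0.8326 (R=1.2500) → pose (-0.2172, -5.1647, -0.8326)
step 2: θ'=-2.3326 (R=0.2500) → pose (-0.2132, -4.8239, -2.3326)
step 3: θ'=-0.3326 (R=-0.8750) → pose (-0.5606, -3.3929, -0.3326)
step 4: θ'=0.9174 (R=3.5000) → pose (3.3612, -2.2123, 0.9174)

(3.3612, -2.2123, 0.9174)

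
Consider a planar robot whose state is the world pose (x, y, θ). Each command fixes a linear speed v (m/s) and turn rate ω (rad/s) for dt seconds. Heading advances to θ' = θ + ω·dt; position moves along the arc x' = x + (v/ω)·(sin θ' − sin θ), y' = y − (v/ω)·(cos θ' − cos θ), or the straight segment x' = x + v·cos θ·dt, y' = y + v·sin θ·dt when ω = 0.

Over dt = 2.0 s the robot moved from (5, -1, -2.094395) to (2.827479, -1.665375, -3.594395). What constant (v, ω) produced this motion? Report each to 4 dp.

Δθ = -3.594395 − -2.094395 = -1.500000
ω = Δθ/dt = -1.500000/2.0 = -0.7500
R = Δx/(sin θ' − sin θ) = -1.6667
v = R·ω = -1.6667·-0.7500 = 1.2500

v = 1.2500, ω = -0.7500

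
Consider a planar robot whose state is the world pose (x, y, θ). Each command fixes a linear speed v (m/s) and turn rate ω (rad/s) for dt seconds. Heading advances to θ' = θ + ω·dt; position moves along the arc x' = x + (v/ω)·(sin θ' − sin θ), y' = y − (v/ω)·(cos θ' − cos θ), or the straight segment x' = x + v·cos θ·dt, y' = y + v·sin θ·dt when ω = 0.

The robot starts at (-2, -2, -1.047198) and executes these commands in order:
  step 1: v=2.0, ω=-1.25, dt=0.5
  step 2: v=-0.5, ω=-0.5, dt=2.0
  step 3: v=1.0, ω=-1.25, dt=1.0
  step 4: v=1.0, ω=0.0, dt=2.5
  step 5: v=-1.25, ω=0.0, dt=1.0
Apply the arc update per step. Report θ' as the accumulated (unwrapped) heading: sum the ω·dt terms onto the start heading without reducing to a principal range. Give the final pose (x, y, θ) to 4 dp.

step 1: θ'=-1.6722 (R=-1.6000) → pose (-1.7939, -2.9620, -1.6722)
step 2: θ'=-2.6722 (R=1.0000) → pose (-1.2513, -2.1713, -2.6722)
step 3: θ'=-3.9222 (R=-0.8000) → pose (-2.1762, -2.0263, -3.9222)
step 4: θ'=-3.9222 (straight) → pose (-3.9524, -0.2670, -3.9222)
step 5: θ'=-3.9222 (straight) → pose (-3.0643, -1.1466, -3.9222)

(-3.0643, -1.1466, -3.9222)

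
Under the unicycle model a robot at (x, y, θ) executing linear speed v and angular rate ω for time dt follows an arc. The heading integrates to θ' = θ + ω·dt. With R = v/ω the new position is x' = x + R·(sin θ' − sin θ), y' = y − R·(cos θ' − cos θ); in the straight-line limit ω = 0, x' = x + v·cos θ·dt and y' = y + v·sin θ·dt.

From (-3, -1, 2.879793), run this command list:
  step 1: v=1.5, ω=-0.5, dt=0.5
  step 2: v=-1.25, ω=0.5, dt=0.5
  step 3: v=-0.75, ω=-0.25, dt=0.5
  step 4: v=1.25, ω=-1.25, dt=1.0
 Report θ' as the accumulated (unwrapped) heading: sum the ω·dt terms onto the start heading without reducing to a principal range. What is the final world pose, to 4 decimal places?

(-3.3808, -0.0803, 1.5048)

step 1: θ'=2.6298 (R=-3.0000) → pose (-3.6928, -0.7178, 2.6298)
step 2: θ'=2.8798 (R=-2.5000) → pose (-3.1155, -0.9530, 2.8798)
step 3: θ'=2.7548 (R=3.0000) → pose (-2.7602, -1.0724, 2.7548)
step 4: θ'=1.5048 (R=-1.0000) → pose (-3.3808, -0.0803, 1.5048)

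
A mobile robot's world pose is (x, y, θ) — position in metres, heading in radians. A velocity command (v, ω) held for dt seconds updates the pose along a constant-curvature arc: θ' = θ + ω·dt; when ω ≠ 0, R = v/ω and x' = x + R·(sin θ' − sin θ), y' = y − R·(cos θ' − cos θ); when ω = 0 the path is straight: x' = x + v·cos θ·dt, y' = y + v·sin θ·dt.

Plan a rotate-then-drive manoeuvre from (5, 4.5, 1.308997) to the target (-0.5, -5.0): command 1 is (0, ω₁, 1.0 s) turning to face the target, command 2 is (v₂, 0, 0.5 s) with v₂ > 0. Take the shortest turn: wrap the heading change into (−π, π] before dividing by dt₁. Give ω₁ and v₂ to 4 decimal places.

heading to target = atan2(-5−4.5, -0.5−5) = -2.0956
Δθ = wrap(-2.0956 − 1.3090) = 2.8786; ω₁ = Δθ/dt₁ = 2.8786
distance = √((-0.5−5)² + (-5−4.5)²) = 10.9772; v₂ = distance/dt₂ = 21.9545

ω₁ = 2.8786, v₂ = 21.9545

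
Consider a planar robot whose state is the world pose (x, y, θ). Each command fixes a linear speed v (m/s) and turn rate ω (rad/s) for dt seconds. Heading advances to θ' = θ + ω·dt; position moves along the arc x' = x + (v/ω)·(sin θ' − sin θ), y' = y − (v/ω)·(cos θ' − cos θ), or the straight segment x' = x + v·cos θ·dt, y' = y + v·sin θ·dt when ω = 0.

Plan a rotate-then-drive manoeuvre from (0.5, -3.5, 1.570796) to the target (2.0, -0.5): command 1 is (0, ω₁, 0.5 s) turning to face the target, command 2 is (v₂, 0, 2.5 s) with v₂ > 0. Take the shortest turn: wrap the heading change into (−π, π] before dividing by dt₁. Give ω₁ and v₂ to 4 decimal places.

heading to target = atan2(-0.5−-3.5, 2−0.5) = 1.1071
Δθ = wrap(1.1071 − 1.5708) = -0.4636; ω₁ = Δθ/dt₁ = -0.9273
distance = √((2−0.5)² + (-0.5−-3.5)²) = 3.3541; v₂ = distance/dt₂ = 1.3416

ω₁ = -0.9273, v₂ = 1.3416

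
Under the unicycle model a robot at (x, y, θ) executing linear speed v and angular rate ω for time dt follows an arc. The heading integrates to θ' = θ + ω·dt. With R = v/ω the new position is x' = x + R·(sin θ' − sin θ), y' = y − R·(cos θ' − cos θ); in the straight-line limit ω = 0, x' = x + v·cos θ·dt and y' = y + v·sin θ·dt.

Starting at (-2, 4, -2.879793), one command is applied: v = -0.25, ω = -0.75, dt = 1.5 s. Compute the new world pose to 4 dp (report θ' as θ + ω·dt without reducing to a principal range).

θ' = -2.8798 + -0.75·1.5 = -4.0048
R = v/ω = -0.25/-0.75 = 0.3333
x' = -2 + 0.3333·(sin -4.0048 − sin -2.8798) = -1.6604
y' = 4 − 0.3333·(cos -4.0048 − cos -2.8798) = 3.8947

(-1.6604, 3.8947, -4.0048)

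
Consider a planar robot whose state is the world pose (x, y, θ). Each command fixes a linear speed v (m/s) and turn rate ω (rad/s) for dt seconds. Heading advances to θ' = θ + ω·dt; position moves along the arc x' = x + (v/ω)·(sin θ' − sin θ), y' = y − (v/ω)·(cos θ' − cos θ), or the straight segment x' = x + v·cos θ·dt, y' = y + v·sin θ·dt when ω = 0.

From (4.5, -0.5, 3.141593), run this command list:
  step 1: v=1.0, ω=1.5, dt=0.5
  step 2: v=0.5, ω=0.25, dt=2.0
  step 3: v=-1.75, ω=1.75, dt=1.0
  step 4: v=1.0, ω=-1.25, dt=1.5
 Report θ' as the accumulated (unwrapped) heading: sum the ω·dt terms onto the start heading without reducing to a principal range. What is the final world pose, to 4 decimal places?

(3.3119, -1.3432, 4.2666)

step 1: θ'=3.8916 (R=0.6667) → pose (4.0456, -0.6789, 3.8916)
step 2: θ'=4.3916 (R=2.0000) → pose (3.5109, -1.5116, 4.3916)
step 3: θ'=6.1416 (R=-1.0000) → pose (2.7030, -0.2063, 6.1416)
step 4: θ'=4.2666 (R=-0.8000) → pose (3.3119, -1.3432, 4.2666)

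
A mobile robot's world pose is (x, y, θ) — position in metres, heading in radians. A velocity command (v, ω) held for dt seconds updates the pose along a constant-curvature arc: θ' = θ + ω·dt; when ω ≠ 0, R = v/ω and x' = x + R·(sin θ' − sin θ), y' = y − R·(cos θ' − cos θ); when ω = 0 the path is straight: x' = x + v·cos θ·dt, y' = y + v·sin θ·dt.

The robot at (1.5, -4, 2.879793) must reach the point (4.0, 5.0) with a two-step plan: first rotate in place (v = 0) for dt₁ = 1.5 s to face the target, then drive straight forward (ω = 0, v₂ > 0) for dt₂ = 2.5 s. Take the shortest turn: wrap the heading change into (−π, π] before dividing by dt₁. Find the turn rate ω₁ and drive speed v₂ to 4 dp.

ω₁ = -1.0533, v₂ = 3.7363

heading to target = atan2(5−-4, 4−1.5) = 1.2998
Δθ = wrap(1.2998 − 2.8798) = -1.5799; ω₁ = Δθ/dt₁ = -1.0533
distance = √((4−1.5)² + (5−-4)²) = 9.3408; v₂ = distance/dt₂ = 3.7363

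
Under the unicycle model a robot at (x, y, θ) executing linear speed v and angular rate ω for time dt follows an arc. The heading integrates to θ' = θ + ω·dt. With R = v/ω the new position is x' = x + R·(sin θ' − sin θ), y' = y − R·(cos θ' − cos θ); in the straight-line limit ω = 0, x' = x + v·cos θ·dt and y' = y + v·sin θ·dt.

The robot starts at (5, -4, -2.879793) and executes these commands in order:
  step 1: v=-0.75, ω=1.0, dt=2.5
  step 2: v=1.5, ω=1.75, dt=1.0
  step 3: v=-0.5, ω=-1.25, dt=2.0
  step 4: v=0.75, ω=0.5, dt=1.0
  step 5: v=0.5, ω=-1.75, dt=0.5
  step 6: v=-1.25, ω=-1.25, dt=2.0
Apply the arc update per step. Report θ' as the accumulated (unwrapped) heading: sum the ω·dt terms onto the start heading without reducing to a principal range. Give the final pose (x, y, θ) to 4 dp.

step 1: θ'=-0.3798 (R=-0.7500) → pose (5.0839, -2.5790, -0.3798)
step 2: θ'=1.3702 (R=0.8571) → pose (6.2417, -1.9537, 1.3702)
step 3: θ'=-1.1298 (R=0.4000) → pose (5.4879, -2.0448, -1.1298)
step 4: θ'=-0.6298 (R=1.5000) → pose (5.9610, -2.6167, -0.6298)
step 5: θ'=-1.5048 (R=-0.2857) → pose (6.0778, -2.8288, -1.5048)
step 6: θ'=-4.0048 (R=1.0000) → pose (7.8355, -2.1128, -4.0048)

(7.8355, -2.1128, -4.0048)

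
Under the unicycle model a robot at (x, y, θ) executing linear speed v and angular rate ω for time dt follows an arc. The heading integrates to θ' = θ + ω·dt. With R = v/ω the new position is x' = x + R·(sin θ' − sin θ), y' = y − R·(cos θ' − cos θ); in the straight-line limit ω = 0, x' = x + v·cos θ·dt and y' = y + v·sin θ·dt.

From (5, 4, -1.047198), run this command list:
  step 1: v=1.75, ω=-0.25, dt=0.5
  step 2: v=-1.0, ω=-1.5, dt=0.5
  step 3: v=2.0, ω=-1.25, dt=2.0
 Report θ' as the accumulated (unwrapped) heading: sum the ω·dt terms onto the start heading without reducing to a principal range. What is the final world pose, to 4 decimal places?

step 1: θ'=-1.1722 (R=-7.0000) → pose (5.3891, 3.2169, -1.1722)
step 2: θ'=-1.9222 (R=0.6667) → pose (5.3775, 3.7051, -1.9222)
step 3: θ'=-4.4222 (R=-1.6000) → pose (2.3422, 3.7980, -4.4222)

(2.3422, 3.7980, -4.4222)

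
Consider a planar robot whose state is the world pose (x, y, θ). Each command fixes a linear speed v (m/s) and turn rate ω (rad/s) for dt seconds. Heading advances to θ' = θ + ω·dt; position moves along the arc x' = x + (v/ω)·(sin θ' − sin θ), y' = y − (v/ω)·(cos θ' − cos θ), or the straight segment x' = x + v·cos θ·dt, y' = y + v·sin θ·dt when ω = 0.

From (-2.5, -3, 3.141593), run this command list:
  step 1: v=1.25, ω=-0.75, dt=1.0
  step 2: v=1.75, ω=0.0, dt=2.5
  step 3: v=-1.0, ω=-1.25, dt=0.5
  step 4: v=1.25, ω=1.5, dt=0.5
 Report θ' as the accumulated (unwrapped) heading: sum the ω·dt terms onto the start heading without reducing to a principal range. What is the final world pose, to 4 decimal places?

step 1: θ'=2.3916 (R=-1.6667) → pose (-3.6361, -2.5528, 2.3916)
step 2: θ'=2.3916 (straight) → pose (-6.8372, 0.4294, 2.3916)
step 3: θ'=1.7666 (R=0.8000) → pose (-6.5978, -0.0004, 1.7666)
step 4: θ'=2.5166 (R=0.8333) → pose (-6.9276, 0.5133, 2.5166)

(-6.9276, 0.5133, 2.5166)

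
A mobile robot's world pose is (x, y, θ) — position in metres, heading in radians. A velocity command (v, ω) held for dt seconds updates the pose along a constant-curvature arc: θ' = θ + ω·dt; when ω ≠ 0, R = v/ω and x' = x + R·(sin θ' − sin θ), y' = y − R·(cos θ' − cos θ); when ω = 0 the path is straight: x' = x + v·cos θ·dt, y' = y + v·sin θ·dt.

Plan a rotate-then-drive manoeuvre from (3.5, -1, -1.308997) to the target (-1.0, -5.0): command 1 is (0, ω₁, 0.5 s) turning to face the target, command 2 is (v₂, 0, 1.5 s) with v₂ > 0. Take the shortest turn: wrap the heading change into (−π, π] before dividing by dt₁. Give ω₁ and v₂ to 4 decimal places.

heading to target = atan2(-5−-1, -1−3.5) = -2.4150
Δθ = wrap(-2.4150 − -1.3090) = -1.1060; ω₁ = Δθ/dt₁ = -2.2119
distance = √((-1−3.5)² + (-5−-1)²) = 6.0208; v₂ = distance/dt₂ = 4.0139

ω₁ = -2.2119, v₂ = 4.0139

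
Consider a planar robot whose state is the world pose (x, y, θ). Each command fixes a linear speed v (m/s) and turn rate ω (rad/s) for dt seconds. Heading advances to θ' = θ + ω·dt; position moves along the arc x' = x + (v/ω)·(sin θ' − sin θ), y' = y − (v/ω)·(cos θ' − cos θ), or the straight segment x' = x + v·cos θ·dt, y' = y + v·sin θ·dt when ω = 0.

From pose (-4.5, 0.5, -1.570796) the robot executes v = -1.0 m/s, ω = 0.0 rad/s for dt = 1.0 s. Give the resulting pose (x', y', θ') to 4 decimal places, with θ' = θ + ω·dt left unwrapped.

(-4.5000, 1.5000, -1.5708)

θ' = -1.5708 + 0.0·1.0 = -1.5708
ω = 0 → straight: x' = -4.5 + -1.0·cos(-1.5708)·1.0 = -4.5000
y' = 0.5 + -1.0·sin(-1.5708)·1.0 = 1.5000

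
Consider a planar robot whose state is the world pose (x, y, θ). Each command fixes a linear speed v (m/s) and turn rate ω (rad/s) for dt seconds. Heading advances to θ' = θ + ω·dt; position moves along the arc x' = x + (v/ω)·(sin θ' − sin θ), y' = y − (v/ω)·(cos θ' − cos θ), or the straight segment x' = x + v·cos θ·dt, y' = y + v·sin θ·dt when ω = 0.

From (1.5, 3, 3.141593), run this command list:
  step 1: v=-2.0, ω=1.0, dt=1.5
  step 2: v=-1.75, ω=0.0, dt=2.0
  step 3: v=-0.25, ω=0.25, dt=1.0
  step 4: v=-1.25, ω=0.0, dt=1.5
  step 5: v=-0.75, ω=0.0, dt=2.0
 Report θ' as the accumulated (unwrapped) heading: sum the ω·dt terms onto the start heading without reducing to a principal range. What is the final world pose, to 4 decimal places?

step 1: θ'=4.6416 (R=-2.0000) → pose (3.4950, 4.8585, 4.6416)
step 2: θ'=4.6416 (straight) → pose (3.7426, 8.3498, 4.6416)
step 3: θ'=4.8916 (R=-1.0000) → pose (3.7291, 8.5987, 4.8916)
step 4: θ'=4.8916 (straight) → pose (3.3948, 10.4437, 4.8916)
step 5: θ'=4.8916 (straight) → pose (3.1275, 11.9197, 4.8916)

(3.1275, 11.9197, 4.8916)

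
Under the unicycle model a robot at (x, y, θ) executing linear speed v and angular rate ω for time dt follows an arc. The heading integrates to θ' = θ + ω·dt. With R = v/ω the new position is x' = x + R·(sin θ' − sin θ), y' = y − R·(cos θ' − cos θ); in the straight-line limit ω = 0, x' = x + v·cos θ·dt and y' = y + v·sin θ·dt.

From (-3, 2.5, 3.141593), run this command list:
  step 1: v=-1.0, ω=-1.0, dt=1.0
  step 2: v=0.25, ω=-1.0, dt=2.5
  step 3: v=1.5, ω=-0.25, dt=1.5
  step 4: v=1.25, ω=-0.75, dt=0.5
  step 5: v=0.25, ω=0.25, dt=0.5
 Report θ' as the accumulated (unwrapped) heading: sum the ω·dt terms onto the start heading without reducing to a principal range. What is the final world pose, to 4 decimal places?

step 1: θ'=2.1416 (R=1.0000) → pose (-2.1585, 2.0403, 2.1416)
step 2: θ'=-0.3584 (R=-0.2500) → pose (-1.8605, 2.4095, -0.3584)
step 3: θ'=-0.7334 (R=-6.0000) → pose (0.0513, 1.2481, -0.7334)
step 4: θ'=-1.1084 (R=-1.6667) → pose (0.4272, 0.7535, -1.1084)
step 5: θ'=-0.9834 (R=1.0000) → pose (0.4898, 0.6454, -0.9834)

(0.4898, 0.6454, -0.9834)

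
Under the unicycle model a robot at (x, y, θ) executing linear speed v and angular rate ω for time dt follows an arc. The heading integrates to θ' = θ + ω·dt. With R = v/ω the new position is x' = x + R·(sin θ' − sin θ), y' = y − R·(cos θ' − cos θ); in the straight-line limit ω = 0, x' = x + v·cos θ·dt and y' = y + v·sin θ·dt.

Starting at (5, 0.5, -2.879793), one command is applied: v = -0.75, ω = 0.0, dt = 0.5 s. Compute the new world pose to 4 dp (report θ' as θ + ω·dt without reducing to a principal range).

θ' = -2.8798 + 0.0·0.5 = -2.8798
ω = 0 → straight: x' = 5 + -0.75·cos(-2.8798)·0.5 = 5.3622
y' = 0.5 + -0.75·sin(-2.8798)·0.5 = 0.5971

(5.3622, 0.5971, -2.8798)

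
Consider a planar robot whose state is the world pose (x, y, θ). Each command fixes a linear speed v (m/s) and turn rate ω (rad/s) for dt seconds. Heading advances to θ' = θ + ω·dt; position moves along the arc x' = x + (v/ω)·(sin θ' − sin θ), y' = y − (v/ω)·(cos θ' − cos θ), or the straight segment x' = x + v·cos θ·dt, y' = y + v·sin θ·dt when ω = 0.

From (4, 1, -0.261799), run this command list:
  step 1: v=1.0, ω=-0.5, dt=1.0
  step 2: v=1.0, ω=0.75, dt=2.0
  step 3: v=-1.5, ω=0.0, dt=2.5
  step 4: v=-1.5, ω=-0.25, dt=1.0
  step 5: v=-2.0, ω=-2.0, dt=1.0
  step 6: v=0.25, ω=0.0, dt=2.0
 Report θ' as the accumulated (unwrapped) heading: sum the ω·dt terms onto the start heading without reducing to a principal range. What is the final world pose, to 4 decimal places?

step 1: θ'=-0.7618 (R=-2.0000) → pose (4.8628, 0.5153, -0.7618)
step 2: θ'=0.7382 (R=1.3333) → pose (6.6804, 0.4939, 0.7382)
step 3: θ'=0.7382 (straight) → pose (3.9066, -2.0297, 0.7382)
step 4: θ'=0.4882 (R=6.0000) → pose (2.6831, -2.8907, 0.4882)
step 5: θ'=-1.5118 (R=1.0000) → pose (1.2158, -2.0665, -1.5118)
step 6: θ'=-1.5118 (straight) → pose (1.2452, -2.5656, -1.5118)

(1.2452, -2.5656, -1.5118)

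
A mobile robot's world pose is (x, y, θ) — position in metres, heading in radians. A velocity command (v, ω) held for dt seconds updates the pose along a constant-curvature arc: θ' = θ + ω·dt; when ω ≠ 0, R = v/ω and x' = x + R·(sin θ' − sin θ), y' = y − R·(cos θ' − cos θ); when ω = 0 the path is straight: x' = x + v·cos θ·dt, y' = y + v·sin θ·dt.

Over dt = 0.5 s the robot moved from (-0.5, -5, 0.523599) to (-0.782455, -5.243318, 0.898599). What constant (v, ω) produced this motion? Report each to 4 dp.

v = -0.7500, ω = 0.7500

Δθ = 0.898599 − 0.523599 = 0.375000
ω = Δθ/dt = 0.375000/0.5 = 0.7500
R = Δx/(sin θ' − sin θ) = -1.0000
v = R·ω = -1.0000·0.7500 = -0.7500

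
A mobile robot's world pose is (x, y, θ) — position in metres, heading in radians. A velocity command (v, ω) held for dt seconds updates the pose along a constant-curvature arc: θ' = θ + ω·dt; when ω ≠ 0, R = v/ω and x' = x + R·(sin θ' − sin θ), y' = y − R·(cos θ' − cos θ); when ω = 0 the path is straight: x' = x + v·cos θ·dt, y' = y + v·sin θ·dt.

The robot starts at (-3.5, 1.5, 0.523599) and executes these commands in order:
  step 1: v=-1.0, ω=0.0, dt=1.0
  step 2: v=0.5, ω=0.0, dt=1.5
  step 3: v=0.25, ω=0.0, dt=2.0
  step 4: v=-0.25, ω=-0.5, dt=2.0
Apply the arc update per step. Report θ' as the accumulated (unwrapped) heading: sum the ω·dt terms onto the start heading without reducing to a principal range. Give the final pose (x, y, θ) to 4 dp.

(-3.7628, 1.6137, -0.4764)

step 1: θ'=0.5236 (straight) → pose (-4.3660, 1.0000, 0.5236)
step 2: θ'=0.5236 (straight) → pose (-3.7165, 1.3750, 0.5236)
step 3: θ'=0.5236 (straight) → pose (-3.2835, 1.6250, 0.5236)
step 4: θ'=-0.4764 (R=0.5000) → pose (-3.7628, 1.6137, -0.4764)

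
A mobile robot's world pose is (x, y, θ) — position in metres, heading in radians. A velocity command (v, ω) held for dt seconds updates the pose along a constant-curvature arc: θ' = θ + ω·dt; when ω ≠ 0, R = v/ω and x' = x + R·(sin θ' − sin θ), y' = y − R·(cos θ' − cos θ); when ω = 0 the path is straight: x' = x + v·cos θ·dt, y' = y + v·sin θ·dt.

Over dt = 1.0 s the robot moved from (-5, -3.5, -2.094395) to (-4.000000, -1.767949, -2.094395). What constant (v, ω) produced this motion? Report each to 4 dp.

v = -2.0000, ω = 0.0000

Δθ = -2.094395 − -2.094395 = 0.000000
ω = Δθ/dt = 0.000000/1.0 = 0.0000
ω = 0 → v = (Δx·cos θ + Δy·sin θ)/dt = -2.0000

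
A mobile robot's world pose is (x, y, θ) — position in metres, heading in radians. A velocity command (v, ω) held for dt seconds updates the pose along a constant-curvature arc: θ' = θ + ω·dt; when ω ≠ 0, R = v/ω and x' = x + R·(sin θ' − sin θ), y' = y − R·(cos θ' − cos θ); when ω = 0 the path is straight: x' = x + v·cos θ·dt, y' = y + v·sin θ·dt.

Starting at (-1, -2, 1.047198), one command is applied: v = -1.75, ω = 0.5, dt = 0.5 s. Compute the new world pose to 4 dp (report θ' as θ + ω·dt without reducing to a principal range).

(-1.3387, -2.8043, 1.2972)

θ' = 1.0472 + 0.5·0.5 = 1.2972
R = v/ω = -1.75/0.5 = -3.5000
x' = -1 + -3.5000·(sin 1.2972 − sin 1.0472) = -1.3387
y' = -2 − -3.5000·(cos 1.2972 − cos 1.0472) = -2.8043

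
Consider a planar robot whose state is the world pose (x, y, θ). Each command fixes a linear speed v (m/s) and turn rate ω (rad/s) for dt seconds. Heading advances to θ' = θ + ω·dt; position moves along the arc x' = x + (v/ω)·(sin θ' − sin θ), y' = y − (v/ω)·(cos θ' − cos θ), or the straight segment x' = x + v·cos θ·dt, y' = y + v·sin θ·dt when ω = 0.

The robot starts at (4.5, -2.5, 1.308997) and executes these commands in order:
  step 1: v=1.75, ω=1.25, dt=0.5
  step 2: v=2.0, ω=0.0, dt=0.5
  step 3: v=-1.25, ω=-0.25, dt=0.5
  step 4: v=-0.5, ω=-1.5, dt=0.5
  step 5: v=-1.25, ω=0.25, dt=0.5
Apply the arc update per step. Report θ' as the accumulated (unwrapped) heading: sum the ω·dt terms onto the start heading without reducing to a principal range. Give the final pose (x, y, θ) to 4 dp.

(3.9815, -2.1066, 1.1840)

step 1: θ'=1.9340 (R=1.4000) → pose (4.4564, -1.6403, 1.9340)
step 2: θ'=1.9340 (straight) → pose (4.1011, -0.7055, 1.9340)
step 3: θ'=1.8090 (R=5.0000) → pose (4.2861, -1.3021, 1.8090)
step 4: θ'=1.0590 (R=0.3333) → pose (4.2528, -1.5440, 1.0590)
step 5: θ'=1.1840 (R=-5.0000) → pose (3.9815, -2.1066, 1.1840)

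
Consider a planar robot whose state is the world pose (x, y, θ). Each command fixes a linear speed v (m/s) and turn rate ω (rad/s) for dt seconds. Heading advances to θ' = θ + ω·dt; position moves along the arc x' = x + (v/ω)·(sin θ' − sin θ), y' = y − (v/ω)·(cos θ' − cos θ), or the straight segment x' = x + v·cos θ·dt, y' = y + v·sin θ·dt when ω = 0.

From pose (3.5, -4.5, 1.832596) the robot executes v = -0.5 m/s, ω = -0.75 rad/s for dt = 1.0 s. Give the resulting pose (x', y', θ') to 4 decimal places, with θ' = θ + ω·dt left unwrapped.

θ' = 1.8326 + -0.75·1.0 = 1.0826
R = v/ω = -0.5/-0.75 = 0.6667
x' = 3.5 + 0.6667·(sin 1.0826 − sin 1.8326) = 3.4448
y' = -4.5 − 0.6667·(cos 1.0826 − cos 1.8326) = -4.9852

(3.4448, -4.9852, 1.0826)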